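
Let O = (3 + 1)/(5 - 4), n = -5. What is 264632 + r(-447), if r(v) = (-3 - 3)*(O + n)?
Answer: 264638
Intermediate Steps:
O = 4 (O = 4/1 = 4*1 = 4)
r(v) = 6 (r(v) = (-3 - 3)*(4 - 5) = -6*(-1) = 6)
264632 + r(-447) = 264632 + 6 = 264638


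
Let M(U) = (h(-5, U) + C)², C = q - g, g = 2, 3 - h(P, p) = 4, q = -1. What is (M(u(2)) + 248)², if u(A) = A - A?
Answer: 69696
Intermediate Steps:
h(P, p) = -1 (h(P, p) = 3 - 1*4 = 3 - 4 = -1)
C = -3 (C = -1 - 1*2 = -1 - 2 = -3)
u(A) = 0
M(U) = 16 (M(U) = (-1 - 3)² = (-4)² = 16)
(M(u(2)) + 248)² = (16 + 248)² = 264² = 69696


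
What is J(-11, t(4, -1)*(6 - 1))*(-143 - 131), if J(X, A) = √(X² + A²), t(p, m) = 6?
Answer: -274*√1021 ≈ -8755.1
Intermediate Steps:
J(X, A) = √(A² + X²)
J(-11, t(4, -1)*(6 - 1))*(-143 - 131) = √((6*(6 - 1))² + (-11)²)*(-143 - 131) = √((6*5)² + 121)*(-274) = √(30² + 121)*(-274) = √(900 + 121)*(-274) = √1021*(-274) = -274*√1021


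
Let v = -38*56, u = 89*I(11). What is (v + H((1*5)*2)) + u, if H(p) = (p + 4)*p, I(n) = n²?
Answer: 8781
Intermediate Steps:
H(p) = p*(4 + p) (H(p) = (4 + p)*p = p*(4 + p))
u = 10769 (u = 89*11² = 89*121 = 10769)
v = -2128
(v + H((1*5)*2)) + u = (-2128 + ((1*5)*2)*(4 + (1*5)*2)) + 10769 = (-2128 + (5*2)*(4 + 5*2)) + 10769 = (-2128 + 10*(4 + 10)) + 10769 = (-2128 + 10*14) + 10769 = (-2128 + 140) + 10769 = -1988 + 10769 = 8781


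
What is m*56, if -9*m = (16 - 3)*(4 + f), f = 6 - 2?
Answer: -5824/9 ≈ -647.11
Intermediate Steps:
f = 4
m = -104/9 (m = -(16 - 3)*(4 + 4)/9 = -13*8/9 = -1/9*104 = -104/9 ≈ -11.556)
m*56 = -104/9*56 = -5824/9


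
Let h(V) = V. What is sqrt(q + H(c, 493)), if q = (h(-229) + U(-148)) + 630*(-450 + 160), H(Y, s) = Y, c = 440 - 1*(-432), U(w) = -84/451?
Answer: I*sqrt(37030613741)/451 ≈ 426.68*I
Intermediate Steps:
U(w) = -84/451 (U(w) = -84*1/451 = -84/451)
c = 872 (c = 440 + 432 = 872)
q = -82501063/451 (q = (-229 - 84/451) + 630*(-450 + 160) = -103363/451 + 630*(-290) = -103363/451 - 182700 = -82501063/451 ≈ -1.8293e+5)
sqrt(q + H(c, 493)) = sqrt(-82501063/451 + 872) = sqrt(-82107791/451) = I*sqrt(37030613741)/451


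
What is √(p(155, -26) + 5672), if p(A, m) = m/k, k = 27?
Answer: √459354/9 ≈ 75.306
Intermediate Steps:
p(A, m) = m/27
√(p(155, -26) + 5672) = √((1/27)*(-26) + 5672) = √(-26/27 + 5672) = √(153118/27) = √459354/9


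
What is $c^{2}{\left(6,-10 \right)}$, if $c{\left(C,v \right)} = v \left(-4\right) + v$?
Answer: $900$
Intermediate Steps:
$c{\left(C,v \right)} = - 3 v$ ($c{\left(C,v \right)} = - 4 v + v = - 3 v$)
$c^{2}{\left(6,-10 \right)} = \left(\left(-3\right) \left(-10\right)\right)^{2} = 30^{2} = 900$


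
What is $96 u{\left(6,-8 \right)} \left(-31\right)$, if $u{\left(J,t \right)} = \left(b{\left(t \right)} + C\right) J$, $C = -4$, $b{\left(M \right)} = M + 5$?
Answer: $124992$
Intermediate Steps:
$b{\left(M \right)} = 5 + M$
$u{\left(J,t \right)} = J \left(1 + t\right)$ ($u{\left(J,t \right)} = \left(\left(5 + t\right) - 4\right) J = \left(1 + t\right) J = J \left(1 + t\right)$)
$96 u{\left(6,-8 \right)} \left(-31\right) = 96 \cdot 6 \left(1 - 8\right) \left(-31\right) = 96 \cdot 6 \left(-7\right) \left(-31\right) = 96 \left(-42\right) \left(-31\right) = \left(-4032\right) \left(-31\right) = 124992$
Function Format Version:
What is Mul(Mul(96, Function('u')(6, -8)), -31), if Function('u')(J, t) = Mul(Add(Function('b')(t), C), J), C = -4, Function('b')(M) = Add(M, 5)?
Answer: 124992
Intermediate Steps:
Function('b')(M) = Add(5, M)
Function('u')(J, t) = Mul(J, Add(1, t)) (Function('u')(J, t) = Mul(Add(Add(5, t), -4), J) = Mul(Add(1, t), J) = Mul(J, Add(1, t)))
Mul(Mul(96, Function('u')(6, -8)), -31) = Mul(Mul(96, Mul(6, Add(1, -8))), -31) = Mul(Mul(96, Mul(6, -7)), -31) = Mul(Mul(96, -42), -31) = Mul(-4032, -31) = 124992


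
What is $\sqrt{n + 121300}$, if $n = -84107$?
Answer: $\sqrt{37193} \approx 192.85$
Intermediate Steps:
$\sqrt{n + 121300} = \sqrt{-84107 + 121300} = \sqrt{37193}$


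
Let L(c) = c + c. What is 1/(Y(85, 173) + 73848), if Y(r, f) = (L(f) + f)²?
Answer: 1/343209 ≈ 2.9137e-6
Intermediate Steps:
L(c) = 2*c
Y(r, f) = 9*f² (Y(r, f) = (2*f + f)² = (3*f)² = 9*f²)
1/(Y(85, 173) + 73848) = 1/(9*173² + 73848) = 1/(9*29929 + 73848) = 1/(269361 + 73848) = 1/343209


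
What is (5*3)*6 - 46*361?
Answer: -16516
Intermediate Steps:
(5*3)*6 - 46*361 = 15*6 - 16606 = 90 - 16606 = -16516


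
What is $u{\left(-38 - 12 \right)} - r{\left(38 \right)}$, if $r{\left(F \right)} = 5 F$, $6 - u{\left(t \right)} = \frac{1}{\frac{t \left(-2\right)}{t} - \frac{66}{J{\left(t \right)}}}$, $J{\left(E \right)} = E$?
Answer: $- \frac{3103}{17} \approx -182.53$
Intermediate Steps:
$u{\left(t \right)} = 6 - \frac{1}{-2 - \frac{66}{t}}$ ($u{\left(t \right)} = 6 - \frac{1}{\frac{t \left(-2\right)}{t} - \frac{66}{t}} = 6 - \frac{1}{\frac{\left(-2\right) t}{t} - \frac{66}{t}} = 6 - \frac{1}{-2 - \frac{66}{t}}$)
$u{\left(-38 - 12 \right)} - r{\left(38 \right)} = \frac{396 + 13 \left(-38 - 12\right)}{2 \left(33 - 50\right)} - 5 \cdot 38 = \frac{396 + 13 \left(-38 - 12\right)}{2 \left(33 - 50\right)} - 190 = \frac{396 + 13 \left(-50\right)}{2 \left(33 - 50\right)} - 190 = \frac{396 - 650}{2 \left(-17\right)} - 190 = \frac{1}{2} \left(- \frac{1}{17}\right) \left(-254\right) - 190 = \frac{127}{17} - 190 = - \frac{3103}{17}$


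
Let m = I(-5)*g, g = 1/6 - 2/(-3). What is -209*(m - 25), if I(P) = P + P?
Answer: 20900/3 ≈ 6966.7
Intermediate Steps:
I(P) = 2*P
g = 5/6 (g = 1*(1/6) - 2*(-1/3) = 1/6 + 2/3 = 5/6 ≈ 0.83333)
m = -25/3 (m = (2*(-5))*(5/6) = -10*5/6 = -25/3 ≈ -8.3333)
-209*(m - 25) = -209*(-25/3 - 25) = -209*(-100/3) = 20900/3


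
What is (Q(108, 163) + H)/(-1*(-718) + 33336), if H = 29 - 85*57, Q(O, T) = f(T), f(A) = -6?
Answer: -2411/17027 ≈ -0.14160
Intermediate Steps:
Q(O, T) = -6
H = -4816 (H = 29 - 4845 = -4816)
(Q(108, 163) + H)/(-1*(-718) + 33336) = (-6 - 4816)/(-1*(-718) + 33336) = -4822/(718 + 33336) = -4822/34054 = -4822*1/34054 = -2411/17027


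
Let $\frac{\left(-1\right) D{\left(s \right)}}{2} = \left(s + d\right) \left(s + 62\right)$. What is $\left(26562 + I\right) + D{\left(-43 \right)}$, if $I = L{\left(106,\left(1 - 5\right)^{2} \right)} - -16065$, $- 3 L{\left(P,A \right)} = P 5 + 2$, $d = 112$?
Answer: $\frac{119483}{3} \approx 39828.0$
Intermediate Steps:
$L{\left(P,A \right)} = - \frac{2}{3} - \frac{5 P}{3}$ ($L{\left(P,A \right)} = - \frac{P 5 + 2}{3} = - \frac{5 P + 2}{3} = - \frac{2 + 5 P}{3} = - \frac{2}{3} - \frac{5 P}{3}$)
$D{\left(s \right)} = - 2 \left(62 + s\right) \left(112 + s\right)$ ($D{\left(s \right)} = - 2 \left(s + 112\right) \left(s + 62\right) = - 2 \left(112 + s\right) \left(62 + s\right) = - 2 \left(62 + s\right) \left(112 + s\right)$)
$I = \frac{47663}{3}$ ($I = \left(- \frac{2}{3} - \frac{530}{3}\right) - -16065 = \left(- \frac{2}{3} - \frac{530}{3}\right) + 16065 = - \frac{532}{3} + 16065 = \frac{47663}{3} \approx 15888.0$)
$\left(26562 + I\right) + D{\left(-43 \right)} = \left(26562 + \frac{47663}{3}\right) - \left(-1076 + 3698\right) = \frac{127349}{3} - 2622 = \frac{119483}{3}$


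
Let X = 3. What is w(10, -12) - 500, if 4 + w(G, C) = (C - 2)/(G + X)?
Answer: -6566/13 ≈ -505.08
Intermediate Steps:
w(G, C) = -4 + (-2 + C)/(3 + G) (w(G, C) = -4 + (C - 2)/(G + 3) = -4 + (-2 + C)/(3 + G))
w(10, -12) - 500 = (-14 - 12 - 4*10)/(3 + 10) - 500 = (-14 - 12 - 40)/13 - 500 = (1/13)*(-66) - 500 = -66/13 - 500 = -6566/13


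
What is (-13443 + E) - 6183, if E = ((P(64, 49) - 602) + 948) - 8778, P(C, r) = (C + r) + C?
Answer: -27881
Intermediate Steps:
P(C, r) = r + 2*C
E = -8255 (E = (((49 + 2*64) - 602) + 948) - 8778 = (((49 + 128) - 602) + 948) - 8778 = ((177 - 602) + 948) - 8778 = (-425 + 948) - 8778 = 523 - 8778 = -8255)
(-13443 + E) - 6183 = (-13443 - 8255) - 6183 = -21698 - 6183 = -27881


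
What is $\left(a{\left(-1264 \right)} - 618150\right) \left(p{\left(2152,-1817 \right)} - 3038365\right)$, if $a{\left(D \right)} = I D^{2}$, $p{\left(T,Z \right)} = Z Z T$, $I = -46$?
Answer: $-526327257943005858$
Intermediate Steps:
$p{\left(T,Z \right)} = T Z^{2}$ ($p{\left(T,Z \right)} = Z^{2} T = T Z^{2}$)
$a{\left(D \right)} = - 46 D^{2}$
$\left(a{\left(-1264 \right)} - 618150\right) \left(p{\left(2152,-1817 \right)} - 3038365\right) = \left(- 46 \left(-1264\right)^{2} - 618150\right) \left(2152 \left(-1817\right)^{2} - 3038365\right) = \left(\left(-46\right) 1597696 - 618150\right) \left(2152 \cdot 3301489 - 3038365\right) = \left(-73494016 - 618150\right) \left(7104804328 - 3038365\right) = \left(-74112166\right) 7101765963 = -526327257943005858$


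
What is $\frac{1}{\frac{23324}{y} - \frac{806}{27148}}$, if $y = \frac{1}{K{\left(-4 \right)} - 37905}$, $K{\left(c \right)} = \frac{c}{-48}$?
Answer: $- \frac{40722}{36002087122055} \approx -1.1311 \cdot 10^{-9}$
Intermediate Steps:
$K{\left(c \right)} = - \frac{c}{48}$ ($K{\left(c \right)} = c \left(- \frac{1}{48}\right) = - \frac{c}{48}$)
$y = - \frac{12}{454859}$ ($y = \frac{1}{\left(- \frac{1}{48}\right) \left(-4\right) - 37905} = \frac{1}{\frac{1}{12} - 37905} = \frac{1}{- \frac{454859}{12}} = - \frac{12}{454859} \approx -2.6382 \cdot 10^{-5}$)
$\frac{1}{\frac{23324}{y} - \frac{806}{27148}} = \frac{1}{\frac{23324}{- \frac{12}{454859}} - \frac{806}{27148}} = \frac{1}{23324 \left(- \frac{454859}{12}\right) - \frac{403}{13574}} = \frac{1}{- \frac{2652282829}{3} - \frac{403}{13574}} = \frac{1}{- \frac{36002087122055}{40722}} = - \frac{40722}{36002087122055}$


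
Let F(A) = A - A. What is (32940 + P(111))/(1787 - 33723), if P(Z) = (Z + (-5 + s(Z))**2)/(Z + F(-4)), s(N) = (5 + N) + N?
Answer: -33385/31936 ≈ -1.0454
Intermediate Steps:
F(A) = 0
s(N) = 5 + 2*N
P(Z) = (Z + 4*Z**2)/Z (P(Z) = (Z + (-5 + (5 + 2*Z))**2)/(Z + 0) = (Z + (2*Z)**2)/Z = (Z + 4*Z**2)/Z)
(32940 + P(111))/(1787 - 33723) = (32940 + (1 + 4*111))/(1787 - 33723) = (32940 + (1 + 444))/(-31936) = (32940 + 445)*(-1/31936) = 33385*(-1/31936) = -33385/31936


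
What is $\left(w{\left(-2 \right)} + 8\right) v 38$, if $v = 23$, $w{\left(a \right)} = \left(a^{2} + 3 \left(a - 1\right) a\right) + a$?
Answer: $24472$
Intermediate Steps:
$w{\left(a \right)} = a + a^{2} + a \left(-3 + 3 a\right)$ ($w{\left(a \right)} = \left(a^{2} + 3 \left(-1 + a\right) a\right) + a = \left(a^{2} + \left(-3 + 3 a\right) a\right) + a = \left(a^{2} + a \left(-3 + 3 a\right)\right) + a = a + a^{2} + a \left(-3 + 3 a\right)$)
$\left(w{\left(-2 \right)} + 8\right) v 38 = \left(2 \left(-2\right) \left(-1 + 2 \left(-2\right)\right) + 8\right) 23 \cdot 38 = \left(2 \left(-2\right) \left(-1 - 4\right) + 8\right) 23 \cdot 38 = \left(2 \left(-2\right) \left(-5\right) + 8\right) 23 \cdot 38 = \left(20 + 8\right) 23 \cdot 38 = 28 \cdot 23 \cdot 38 = 644 \cdot 38 = 24472$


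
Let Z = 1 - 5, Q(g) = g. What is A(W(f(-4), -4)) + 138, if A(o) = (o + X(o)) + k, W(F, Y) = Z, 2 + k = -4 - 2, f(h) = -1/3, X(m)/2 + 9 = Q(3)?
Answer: 114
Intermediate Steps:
X(m) = -12 (X(m) = -18 + 2*3 = -18 + 6 = -12)
Z = -4
f(h) = -⅓ (f(h) = -1*⅓ = -⅓)
k = -8 (k = -2 + (-4 - 2) = -2 - 6 = -8)
W(F, Y) = -4
A(o) = -20 + o (A(o) = (o - 12) - 8 = (-12 + o) - 8 = -20 + o)
A(W(f(-4), -4)) + 138 = (-20 - 4) + 138 = -24 + 138 = 114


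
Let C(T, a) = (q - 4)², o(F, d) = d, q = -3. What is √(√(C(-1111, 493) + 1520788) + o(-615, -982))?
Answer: √(-982 + √1520837) ≈ 15.850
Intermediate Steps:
C(T, a) = 49 (C(T, a) = (-3 - 4)² = (-7)² = 49)
√(√(C(-1111, 493) + 1520788) + o(-615, -982)) = √(√(49 + 1520788) - 982) = √(√1520837 - 982) = √(-982 + √1520837)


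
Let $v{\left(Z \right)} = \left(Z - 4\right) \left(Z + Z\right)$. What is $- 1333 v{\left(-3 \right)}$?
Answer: $-55986$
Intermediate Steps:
$v{\left(Z \right)} = 2 Z \left(-4 + Z\right)$ ($v{\left(Z \right)} = \left(-4 + Z\right) 2 Z = 2 Z \left(-4 + Z\right)$)
$- 1333 v{\left(-3 \right)} = - 1333 \cdot 2 \left(-3\right) \left(-4 - 3\right) = - 1333 \cdot 2 \left(-3\right) \left(-7\right) = \left(-1333\right) 42 = -55986$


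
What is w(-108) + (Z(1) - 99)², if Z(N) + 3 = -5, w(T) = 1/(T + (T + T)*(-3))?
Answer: 6182461/540 ≈ 11449.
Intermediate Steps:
w(T) = -1/(5*T) (w(T) = 1/(T + (2*T)*(-3)) = 1/(T - 6*T) = 1/(-5*T) = -1/(5*T))
Z(N) = -8 (Z(N) = -3 - 5 = -8)
w(-108) + (Z(1) - 99)² = -⅕/(-108) + (-8 - 99)² = -⅕*(-1/108) + (-107)² = 1/540 + 11449 = 6182461/540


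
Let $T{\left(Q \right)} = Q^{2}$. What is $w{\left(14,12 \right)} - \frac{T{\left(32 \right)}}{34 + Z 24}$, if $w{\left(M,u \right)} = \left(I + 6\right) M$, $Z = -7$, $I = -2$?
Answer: $\frac{4264}{67} \approx 63.642$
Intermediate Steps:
$w{\left(M,u \right)} = 4 M$ ($w{\left(M,u \right)} = \left(-2 + 6\right) M = 4 M$)
$w{\left(14,12 \right)} - \frac{T{\left(32 \right)}}{34 + Z 24} = 4 \cdot 14 - \frac{32^{2}}{34 - 168} = 56 - \frac{1024}{34 - 168} = 56 - \frac{1024}{-134} = 56 - 1024 \left(- \frac{1}{134}\right) = 56 - - \frac{512}{67} = 56 + \frac{512}{67} = \frac{4264}{67}$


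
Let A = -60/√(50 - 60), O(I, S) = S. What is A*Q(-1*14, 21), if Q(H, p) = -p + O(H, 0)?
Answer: -126*I*√10 ≈ -398.45*I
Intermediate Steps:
Q(H, p) = -p (Q(H, p) = -p + 0 = -p)
A = 6*I*√10 (A = -60*(-I*√10/10) = -(-6)*I*√10 = 6*I*√10 ≈ 18.974*I)
A*Q(-1*14, 21) = (6*I*√10)*(-1*21) = (6*I*√10)*(-21) = -126*I*√10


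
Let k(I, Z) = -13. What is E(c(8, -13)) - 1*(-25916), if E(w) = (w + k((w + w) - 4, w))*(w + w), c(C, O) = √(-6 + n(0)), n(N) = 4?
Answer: 25912 - 26*I*√2 ≈ 25912.0 - 36.77*I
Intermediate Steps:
c(C, O) = I*√2 (c(C, O) = √(-6 + 4) = √(-2) = I*√2)
E(w) = 2*w*(-13 + w) (E(w) = (w - 13)*(w + w) = (-13 + w)*(2*w) = 2*w*(-13 + w))
E(c(8, -13)) - 1*(-25916) = 2*(I*√2)*(-13 + I*√2) - 1*(-25916) = 2*I*√2*(-13 + I*√2) + 25916 = 25916 + 2*I*√2*(-13 + I*√2)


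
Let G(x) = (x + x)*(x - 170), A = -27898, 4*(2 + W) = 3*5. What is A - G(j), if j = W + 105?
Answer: -115153/8 ≈ -14394.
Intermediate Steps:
W = 7/4 (W = -2 + (3*5)/4 = -2 + (¼)*15 = -2 + 15/4 = 7/4 ≈ 1.7500)
j = 427/4 (j = 7/4 + 105 = 427/4 ≈ 106.75)
G(x) = 2*x*(-170 + x) (G(x) = (2*x)*(-170 + x) = 2*x*(-170 + x))
A - G(j) = -27898 - 2*427*(-170 + 427/4)/4 = -27898 - 2*427*(-253)/(4*4) = -27898 - 1*(-108031/8) = -27898 + 108031/8 = -115153/8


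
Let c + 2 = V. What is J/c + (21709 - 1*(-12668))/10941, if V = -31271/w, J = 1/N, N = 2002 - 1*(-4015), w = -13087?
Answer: 50211396740/15978366129 ≈ 3.1425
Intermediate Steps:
N = 6017 (N = 2002 + 4015 = 6017)
J = 1/6017 ≈ 0.00016620
V = 31271/13087 (V = -31271/(-13087) = -31271*(-1/13087) = 31271/13087 ≈ 2.3895)
c = 5097/13087 (c = -2 + 31271/13087 = 5097/13087 ≈ 0.38947)
J/c + (21709 - 1*(-12668))/10941 = 1/(6017*(5097/13087)) + (21709 - 1*(-12668))/10941 = (1/6017)*(13087/5097) + (21709 + 12668)*(1/10941) = 13087/30668649 + 34377*(1/10941) = 13087/30668649 + 1637/521 = 50211396740/15978366129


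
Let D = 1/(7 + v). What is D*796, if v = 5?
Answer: 199/3 ≈ 66.333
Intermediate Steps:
D = 1/12 (D = 1/(7 + 5) = 1/12 ≈ 0.083333)
D*796 = (1/12)*796 = 199/3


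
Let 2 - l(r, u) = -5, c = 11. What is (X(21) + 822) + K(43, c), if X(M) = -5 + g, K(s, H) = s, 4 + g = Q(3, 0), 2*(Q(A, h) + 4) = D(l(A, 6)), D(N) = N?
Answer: 1711/2 ≈ 855.50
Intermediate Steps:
l(r, u) = 7 (l(r, u) = 2 - 1*(-5) = 2 + 5 = 7)
Q(A, h) = -½ (Q(A, h) = -4 + (½)*7 = -4 + 7/2 = -½)
g = -9/2 (g = -4 - ½ = -9/2 ≈ -4.5000)
X(M) = -19/2 (X(M) = -5 - 9/2 = -19/2)
(X(21) + 822) + K(43, c) = (-19/2 + 822) + 43 = 1625/2 + 43 = 1711/2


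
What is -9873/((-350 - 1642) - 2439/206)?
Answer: 677946/137597 ≈ 4.9270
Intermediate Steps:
-9873/((-350 - 1642) - 2439/206) = -9873/(-1992 - 2439*1/206) = -9873/(-1992 - 2439/206) = -9873/(-412791/206) = -9873*(-206/412791) = 677946/137597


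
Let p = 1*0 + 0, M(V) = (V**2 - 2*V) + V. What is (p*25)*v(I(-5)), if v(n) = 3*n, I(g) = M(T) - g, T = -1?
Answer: 0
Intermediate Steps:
M(V) = V**2 - V
I(g) = 2 - g (I(g) = -(-1 - 1) - g = -1*(-2) - g = 2 - g)
p = 0 (p = 0 + 0 = 0)
(p*25)*v(I(-5)) = (0*25)*(3*(2 - 1*(-5))) = 0*(3*(2 + 5)) = 0*(3*7) = 0*21 = 0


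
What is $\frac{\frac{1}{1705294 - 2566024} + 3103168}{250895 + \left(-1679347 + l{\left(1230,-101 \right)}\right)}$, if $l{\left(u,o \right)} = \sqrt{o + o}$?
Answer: $- \frac{953845177818691207}{439074536757552345} - \frac{2670989792639 i \sqrt{202}}{1756298147030209380} \approx -2.1724 - 2.1615 \cdot 10^{-5} i$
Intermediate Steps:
$l{\left(u,o \right)} = \sqrt{2} \sqrt{o}$ ($l{\left(u,o \right)} = \sqrt{2 o} = \sqrt{2} \sqrt{o}$)
$\frac{\frac{1}{1705294 - 2566024} + 3103168}{250895 + \left(-1679347 + l{\left(1230,-101 \right)}\right)} = \frac{\frac{1}{1705294 - 2566024} + 3103168}{250895 - \left(1679347 - \sqrt{2} \sqrt{-101}\right)} = \frac{\frac{1}{-860730} + 3103168}{250895 - \left(1679347 - \sqrt{2} i \sqrt{101}\right)} = \frac{- \frac{1}{860730} + 3103168}{250895 - \left(1679347 - i \sqrt{202}\right)} = \frac{2670989792639}{860730 \left(-1428452 + i \sqrt{202}\right)}$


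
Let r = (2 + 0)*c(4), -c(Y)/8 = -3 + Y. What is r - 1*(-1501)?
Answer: 1485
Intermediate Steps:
c(Y) = 24 - 8*Y (c(Y) = -8*(-3 + Y) = 24 - 8*Y)
r = -16 (r = (2 + 0)*(24 - 8*4) = 2*(24 - 32) = 2*(-8) = -16)
r - 1*(-1501) = -16 - 1*(-1501) = -16 + 1501 = 1485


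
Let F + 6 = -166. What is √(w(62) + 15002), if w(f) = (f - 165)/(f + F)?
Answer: √181535530/110 ≈ 122.49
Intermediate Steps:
F = -172 (F = -6 - 166 = -172)
w(f) = (-165 + f)/(-172 + f) (w(f) = (f - 165)/(f - 172) = (-165 + f)/(-172 + f))
√(w(62) + 15002) = √((-165 + 62)/(-172 + 62) + 15002) = √(-103/(-110) + 15002) = √(-1/110*(-103) + 15002) = √(103/110 + 15002) = √(1650323/110) = √181535530/110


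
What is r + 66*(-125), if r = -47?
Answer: -8297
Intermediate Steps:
r + 66*(-125) = -47 + 66*(-125) = -47 - 8250 = -8297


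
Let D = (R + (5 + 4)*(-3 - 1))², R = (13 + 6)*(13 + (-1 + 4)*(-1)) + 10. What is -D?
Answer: -26896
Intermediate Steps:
R = 200 (R = 19*(13 + 3*(-1)) + 10 = 19*(13 - 3) + 10 = 19*10 + 10 = 190 + 10 = 200)
D = 26896 (D = (200 + (5 + 4)*(-3 - 1))² = (200 + 9*(-4))² = (200 - 36)² = 164² = 26896)
-D = -1*26896 = -26896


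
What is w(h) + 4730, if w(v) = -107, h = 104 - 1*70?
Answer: 4623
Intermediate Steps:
h = 34 (h = 104 - 70 = 34)
w(h) + 4730 = -107 + 4730 = 4623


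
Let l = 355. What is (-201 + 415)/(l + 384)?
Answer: 214/739 ≈ 0.28958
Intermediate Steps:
(-201 + 415)/(l + 384) = (-201 + 415)/(355 + 384) = 214/739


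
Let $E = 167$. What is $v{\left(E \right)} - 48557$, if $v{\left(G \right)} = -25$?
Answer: $-48582$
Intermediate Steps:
$v{\left(E \right)} - 48557 = -25 - 48557 = -48582$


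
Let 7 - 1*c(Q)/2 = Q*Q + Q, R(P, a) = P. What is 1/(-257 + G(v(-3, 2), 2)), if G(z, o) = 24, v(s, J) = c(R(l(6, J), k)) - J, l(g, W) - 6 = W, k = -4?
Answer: -1/233 ≈ -0.0042918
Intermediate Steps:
l(g, W) = 6 + W
c(Q) = 14 - 2*Q - 2*Q**2 (c(Q) = 14 - 2*(Q*Q + Q) = 14 - 2*(Q**2 + Q) = 14 - 2*(Q + Q**2) = 14 + (-2*Q - 2*Q**2) = 14 - 2*Q - 2*Q**2)
v(s, J) = 2 - 3*J - 2*(6 + J)**2 (v(s, J) = (14 - 2*(6 + J) - 2*(6 + J)**2) - J = (14 + (-12 - 2*J) - 2*(6 + J)**2) - J = (2 - 2*J - 2*(6 + J)**2) - J = 2 - 3*J - 2*(6 + J)**2)
1/(-257 + G(v(-3, 2), 2)) = 1/(-257 + 24) = 1/(-233) = -1/233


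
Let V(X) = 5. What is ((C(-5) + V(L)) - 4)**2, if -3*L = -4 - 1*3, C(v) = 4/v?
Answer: 1/25 ≈ 0.040000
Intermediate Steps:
L = 7/3 (L = -(-4 - 1*3)/3 = -(-4 - 3)/3 = -1/3*(-7) = 7/3 ≈ 2.3333)
((C(-5) + V(L)) - 4)**2 = ((4/(-5) + 5) - 4)**2 = ((4*(-1/5) + 5) - 4)**2 = ((-4/5 + 5) - 4)**2 = (21/5 - 4)**2 = (1/5)**2 = 1/25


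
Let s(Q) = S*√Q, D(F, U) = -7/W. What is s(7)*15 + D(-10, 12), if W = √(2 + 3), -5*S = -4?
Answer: 12*√7 - 7*√5/5 ≈ 28.619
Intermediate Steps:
S = ⅘ (S = -⅕*(-4) = ⅘ ≈ 0.80000)
W = √5 ≈ 2.2361
D(F, U) = -7*√5/5
s(Q) = 4*√Q/5
s(7)*15 + D(-10, 12) = (4*√7/5)*15 - 7*√5/5 = 12*√7 - 7*√5/5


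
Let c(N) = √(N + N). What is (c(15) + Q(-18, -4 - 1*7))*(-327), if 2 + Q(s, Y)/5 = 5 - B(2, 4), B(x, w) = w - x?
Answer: -1635 - 327*√30 ≈ -3426.1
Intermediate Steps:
Q(s, Y) = 5 (Q(s, Y) = -10 + 5*(5 - (4 - 1*2)) = -10 + 5*(5 - (4 - 2)) = -10 + 5*(5 - 1*2) = -10 + 5*(5 - 2) = -10 + 5*3 = -10 + 15 = 5)
c(N) = √2*√N (c(N) = √(2*N) = √2*√N)
(c(15) + Q(-18, -4 - 1*7))*(-327) = (√2*√15 + 5)*(-327) = (√30 + 5)*(-327) = (5 + √30)*(-327) = -1635 - 327*√30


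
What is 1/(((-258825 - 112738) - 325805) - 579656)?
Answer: -1/1277024 ≈ -7.8307e-7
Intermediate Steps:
1/(((-258825 - 112738) - 325805) - 579656) = 1/((-371563 - 325805) - 579656) = 1/(-697368 - 579656) = 1/(-1277024) = -1/1277024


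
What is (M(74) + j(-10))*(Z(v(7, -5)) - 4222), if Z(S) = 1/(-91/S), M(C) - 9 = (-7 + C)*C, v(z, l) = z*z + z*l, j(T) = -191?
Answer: -262145088/13 ≈ -2.0165e+7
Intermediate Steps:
v(z, l) = z² + l*z
M(C) = 9 + C*(-7 + C) (M(C) = 9 + (-7 + C)*C = 9 + C*(-7 + C))
Z(S) = -S/91
(M(74) + j(-10))*(Z(v(7, -5)) - 4222) = ((9 + 74² - 7*74) - 191)*(-(-5 + 7)/13 - 4222) = ((9 + 5476 - 518) - 191)*(-2/13 - 4222) = (4967 - 191)*(-1/91*14 - 4222) = 4776*(-2/13 - 4222) = 4776*(-54888/13) = -262145088/13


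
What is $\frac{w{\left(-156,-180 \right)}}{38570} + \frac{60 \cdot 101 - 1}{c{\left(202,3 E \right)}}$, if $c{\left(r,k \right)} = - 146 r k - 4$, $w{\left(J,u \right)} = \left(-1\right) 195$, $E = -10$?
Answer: $\frac{6116821}{3412503892} \approx 0.0017925$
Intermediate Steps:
$w{\left(J,u \right)} = -195$
$c{\left(r,k \right)} = -4 - 146 k r$ ($c{\left(r,k \right)} = - 146 k r - 4 = -4 - 146 k r$)
$\frac{w{\left(-156,-180 \right)}}{38570} + \frac{60 \cdot 101 - 1}{c{\left(202,3 E \right)}} = - \frac{195}{38570} + \frac{60 \cdot 101 - 1}{-4 - 146 \cdot 3 \left(-10\right) 202} = \left(-195\right) \frac{1}{38570} + \frac{6060 - 1}{-4 - \left(-4380\right) 202} = - \frac{39}{7714} + \frac{6059}{-4 + 884760} = - \frac{39}{7714} + \frac{6059}{884756} = \frac{6116821}{3412503892}$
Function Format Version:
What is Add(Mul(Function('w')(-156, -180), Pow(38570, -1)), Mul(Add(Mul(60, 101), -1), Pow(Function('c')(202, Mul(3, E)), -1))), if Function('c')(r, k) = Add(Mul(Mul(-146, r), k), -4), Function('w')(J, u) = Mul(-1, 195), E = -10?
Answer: Rational(6116821, 3412503892) ≈ 0.0017925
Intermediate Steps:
Function('w')(J, u) = -195
Function('c')(r, k) = Add(-4, Mul(-146, k, r)) (Function('c')(r, k) = Add(Mul(-146, k, r), -4) = Add(-4, Mul(-146, k, r)))
Add(Mul(Function('w')(-156, -180), Pow(38570, -1)), Mul(Add(Mul(60, 101), -1), Pow(Function('c')(202, Mul(3, E)), -1))) = Add(Mul(-195, Pow(38570, -1)), Mul(Add(Mul(60, 101), -1), Pow(Add(-4, Mul(-146, Mul(3, -10), 202)), -1))) = Add(Mul(-195, Rational(1, 38570)), Mul(Add(6060, -1), Pow(Add(-4, Mul(-146, -30, 202)), -1))) = Add(Rational(-39, 7714), Mul(6059, Pow(Add(-4, 884760), -1))) = Add(Rational(-39, 7714), Mul(6059, Pow(884756, -1))) = Add(Rational(-39, 7714), Mul(6059, Rational(1, 884756))) = Add(Rational(-39, 7714), Rational(6059, 884756)) = Rational(6116821, 3412503892)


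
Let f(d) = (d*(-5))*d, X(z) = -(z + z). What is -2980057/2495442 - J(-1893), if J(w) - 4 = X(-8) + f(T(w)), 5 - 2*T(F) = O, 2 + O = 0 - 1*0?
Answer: 199913851/4990884 ≈ 40.056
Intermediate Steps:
O = -2 (O = -2 + (0 - 1*0) = -2 + (0 + 0) = -2 + 0 = -2)
X(z) = -2*z
T(F) = 7/2 (T(F) = 5/2 - ½*(-2) = 5/2 + 1 = 7/2)
f(d) = -5*d² (f(d) = (-5*d)*d = -5*d²)
J(w) = -165/4 (J(w) = 4 + (-2*(-8) - 5*(7/2)²) = 4 + (16 - 5*49/4) = 4 + (16 - 245/4) = 4 - 181/4 = -165/4)
-2980057/2495442 - J(-1893) = -2980057/2495442 - 1*(-165/4) = -2980057*1/2495442 + 165/4 = -2980057/2495442 + 165/4 = 199913851/4990884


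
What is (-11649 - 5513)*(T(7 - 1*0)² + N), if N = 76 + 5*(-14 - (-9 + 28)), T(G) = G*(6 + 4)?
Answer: -82566382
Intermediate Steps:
T(G) = 10*G (T(G) = G*10 = 10*G)
N = -89 (N = 76 + 5*(-14 - 1*19) = 76 + 5*(-14 - 19) = 76 + 5*(-33) = 76 - 165 = -89)
(-11649 - 5513)*(T(7 - 1*0)² + N) = (-11649 - 5513)*((10*(7 - 1*0))² - 89) = -17162*((10*(7 + 0))² - 89) = -17162*((10*7)² - 89) = -17162*(70² - 89) = -17162*(4900 - 89) = -17162*4811 = -82566382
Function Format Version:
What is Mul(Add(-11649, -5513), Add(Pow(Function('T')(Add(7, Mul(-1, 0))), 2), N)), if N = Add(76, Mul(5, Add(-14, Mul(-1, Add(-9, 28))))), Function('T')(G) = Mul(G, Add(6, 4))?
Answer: -82566382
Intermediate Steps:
Function('T')(G) = Mul(10, G) (Function('T')(G) = Mul(G, 10) = Mul(10, G))
N = -89 (N = Add(76, Mul(5, Add(-14, Mul(-1, 19)))) = Add(76, Mul(5, Add(-14, -19))) = Add(76, Mul(5, -33)) = Add(76, -165) = -89)
Mul(Add(-11649, -5513), Add(Pow(Function('T')(Add(7, Mul(-1, 0))), 2), N)) = Mul(Add(-11649, -5513), Add(Pow(Mul(10, Add(7, Mul(-1, 0))), 2), -89)) = Mul(-17162, Add(Pow(Mul(10, Add(7, 0)), 2), -89)) = Mul(-17162, Add(Pow(Mul(10, 7), 2), -89)) = Mul(-17162, Add(Pow(70, 2), -89)) = Mul(-17162, Add(4900, -89)) = Mul(-17162, 4811) = -82566382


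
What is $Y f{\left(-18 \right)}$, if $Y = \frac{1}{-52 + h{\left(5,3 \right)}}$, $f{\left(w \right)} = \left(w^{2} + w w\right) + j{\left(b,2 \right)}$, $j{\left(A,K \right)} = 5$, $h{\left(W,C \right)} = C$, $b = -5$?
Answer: $- \frac{653}{49} \approx -13.327$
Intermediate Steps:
$f{\left(w \right)} = 5 + 2 w^{2}$ ($f{\left(w \right)} = \left(w^{2} + w w\right) + 5 = \left(w^{2} + w^{2}\right) + 5 = 2 w^{2} + 5 = 5 + 2 w^{2}$)
$Y = - \frac{1}{49}$ ($Y = \frac{1}{-52 + 3} = \frac{1}{-49} = - \frac{1}{49} \approx -0.020408$)
$Y f{\left(-18 \right)} = - \frac{5 + 2 \left(-18\right)^{2}}{49} = - \frac{5 + 2 \cdot 324}{49} = - \frac{5 + 648}{49} = \left(- \frac{1}{49}\right) 653 = - \frac{653}{49}$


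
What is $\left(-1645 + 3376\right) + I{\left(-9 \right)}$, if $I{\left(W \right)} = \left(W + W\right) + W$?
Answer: $1704$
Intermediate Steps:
$I{\left(W \right)} = 3 W$ ($I{\left(W \right)} = 2 W + W = 3 W$)
$\left(-1645 + 3376\right) + I{\left(-9 \right)} = \left(-1645 + 3376\right) + 3 \left(-9\right) = 1731 - 27 = 1704$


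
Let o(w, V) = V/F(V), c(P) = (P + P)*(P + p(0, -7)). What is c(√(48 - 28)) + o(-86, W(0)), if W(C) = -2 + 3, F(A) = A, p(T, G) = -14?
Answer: 41 - 56*√5 ≈ -84.220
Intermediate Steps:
c(P) = 2*P*(-14 + P) (c(P) = (P + P)*(P - 14) = (2*P)*(-14 + P) = 2*P*(-14 + P))
W(C) = 1
o(w, V) = 1 (o(w, V) = V/V = 1)
c(√(48 - 28)) + o(-86, W(0)) = 2*√(48 - 28)*(-14 + √(48 - 28)) + 1 = 2*√20*(-14 + √20) + 1 = 2*(2*√5)*(-14 + 2*√5) + 1 = 4*√5*(-14 + 2*√5) + 1 = 1 + 4*√5*(-14 + 2*√5)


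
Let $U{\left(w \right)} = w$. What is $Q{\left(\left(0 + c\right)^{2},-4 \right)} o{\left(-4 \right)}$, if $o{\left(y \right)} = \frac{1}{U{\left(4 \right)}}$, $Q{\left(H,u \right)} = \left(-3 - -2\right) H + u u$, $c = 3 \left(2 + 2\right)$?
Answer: $-32$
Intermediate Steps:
$c = 12$ ($c = 3 \cdot 4 = 12$)
$Q{\left(H,u \right)} = u^{2} - H$ ($Q{\left(H,u \right)} = \left(-3 + 2\right) H + u^{2} = - H + u^{2} = u^{2} - H$)
$o{\left(y \right)} = \frac{1}{4}$
$Q{\left(\left(0 + c\right)^{2},-4 \right)} o{\left(-4 \right)} = \left(\left(-4\right)^{2} - \left(0 + 12\right)^{2}\right) \frac{1}{4} = \left(16 - 12^{2}\right) \frac{1}{4} = \left(16 - 144\right) \frac{1}{4} = \left(-128\right) \frac{1}{4} = -32$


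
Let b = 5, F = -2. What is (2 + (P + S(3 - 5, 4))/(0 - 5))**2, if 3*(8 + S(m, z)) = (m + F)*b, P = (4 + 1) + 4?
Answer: 2209/225 ≈ 9.8178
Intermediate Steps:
P = 9 (P = 5 + 4 = 9)
S(m, z) = -34/3 + 5*m/3 (S(m, z) = -8 + ((m - 2)*5)/3 = -8 + ((-2 + m)*5)/3 = -8 + (-10 + 5*m)/3 = -8 + (-10/3 + 5*m/3) = -34/3 + 5*m/3)
(2 + (P + S(3 - 5, 4))/(0 - 5))**2 = (2 + (9 + (-34/3 + 5*(3 - 5)/3))/(0 - 5))**2 = (2 + (9 + (-34/3 + (5/3)*(-2)))/(-5))**2 = (2 + (9 + (-34/3 - 10/3))*(-1/5))**2 = (2 + (9 - 44/3)*(-1/5))**2 = (2 - 17/3*(-1/5))**2 = (2 + 17/15)**2 = (47/15)**2 = 2209/225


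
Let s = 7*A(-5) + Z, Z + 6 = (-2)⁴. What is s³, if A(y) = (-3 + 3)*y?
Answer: 1000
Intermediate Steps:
A(y) = 0 (A(y) = 0*y = 0)
Z = 10 (Z = -6 + (-2)⁴ = -6 + 16 = 10)
s = 10 (s = 7*0 + 10 = 0 + 10 = 10)
s³ = 10³ = 1000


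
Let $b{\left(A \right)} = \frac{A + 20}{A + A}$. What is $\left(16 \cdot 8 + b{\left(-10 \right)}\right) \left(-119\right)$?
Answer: $- \frac{30345}{2} \approx -15173.0$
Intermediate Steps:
$b{\left(A \right)} = \frac{20 + A}{2 A}$
$\left(16 \cdot 8 + b{\left(-10 \right)}\right) \left(-119\right) = \left(16 \cdot 8 + \frac{20 - 10}{2 \left(-10\right)}\right) \left(-119\right) = \left(128 + \frac{1}{2} \left(- \frac{1}{10}\right) 10\right) \left(-119\right) = \left(128 - \frac{1}{2}\right) \left(-119\right) = \frac{255}{2} \left(-119\right) = - \frac{30345}{2}$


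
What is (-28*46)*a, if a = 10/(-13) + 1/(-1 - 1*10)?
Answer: 158424/143 ≈ 1107.9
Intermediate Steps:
a = -123/143 (a = 10*(-1/13) + 1/(-1 - 10) = -10/13 + 1/(-11) = -10/13 + 1*(-1/11) = -10/13 - 1/11 = -123/143 ≈ -0.86014)
(-28*46)*a = -28*46*(-123/143) = -1288*(-123/143) = 158424/143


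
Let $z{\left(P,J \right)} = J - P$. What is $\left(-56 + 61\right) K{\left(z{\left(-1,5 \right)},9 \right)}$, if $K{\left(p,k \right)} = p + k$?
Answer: $75$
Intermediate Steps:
$K{\left(p,k \right)} = k + p$
$\left(-56 + 61\right) K{\left(z{\left(-1,5 \right)},9 \right)} = \left(-56 + 61\right) \left(9 + \left(5 - -1\right)\right) = 5 \left(9 + \left(5 + 1\right)\right) = 5 \left(9 + 6\right) = 5 \cdot 15 = 75$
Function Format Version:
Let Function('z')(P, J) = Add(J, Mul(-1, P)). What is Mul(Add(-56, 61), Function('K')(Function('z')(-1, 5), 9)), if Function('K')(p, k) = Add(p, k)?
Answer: 75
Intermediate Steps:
Function('K')(p, k) = Add(k, p)
Mul(Add(-56, 61), Function('K')(Function('z')(-1, 5), 9)) = Mul(Add(-56, 61), Add(9, Add(5, Mul(-1, -1)))) = Mul(5, Add(9, Add(5, 1))) = Mul(5, Add(9, 6)) = Mul(5, 15) = 75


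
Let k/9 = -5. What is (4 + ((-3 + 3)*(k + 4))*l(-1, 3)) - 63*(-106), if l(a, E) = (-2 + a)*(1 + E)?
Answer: 6682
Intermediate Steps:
k = -45 (k = 9*(-5) = -45)
l(a, E) = (1 + E)*(-2 + a)
(4 + ((-3 + 3)*(k + 4))*l(-1, 3)) - 63*(-106) = (4 + ((-3 + 3)*(-45 + 4))*(-2 - 1 - 2*3 + 3*(-1))) - 63*(-106) = (4 + (0*(-41))*(-2 - 1 - 6 - 3)) + 6678 = (4 + 0*(-12)) + 6678 = (4 + 0) + 6678 = 4 + 6678 = 6682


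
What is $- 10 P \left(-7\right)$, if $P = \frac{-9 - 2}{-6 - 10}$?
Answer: $\frac{385}{8} \approx 48.125$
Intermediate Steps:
$P = \frac{11}{16}$ ($P = - \frac{11}{-16} = \left(-11\right) \left(- \frac{1}{16}\right) = \frac{11}{16} \approx 0.6875$)
$- 10 P \left(-7\right) = \left(-10\right) \frac{11}{16} \left(-7\right) = \left(- \frac{55}{8}\right) \left(-7\right) = \frac{385}{8}$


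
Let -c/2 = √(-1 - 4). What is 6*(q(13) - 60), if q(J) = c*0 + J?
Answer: -282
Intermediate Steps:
c = -2*I*√5 (c = -2*√(-1 - 4) = -2*I*√5 ≈ -4.4721*I)
q(J) = J (q(J) = -2*I*√5*0 + J = 0 + J = J)
6*(q(13) - 60) = 6*(13 - 60) = 6*(-47) = -282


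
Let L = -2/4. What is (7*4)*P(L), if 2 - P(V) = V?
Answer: 70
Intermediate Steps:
L = -½ (L = -2*¼ = -½ ≈ -0.50000)
P(V) = 2 - V
(7*4)*P(L) = (7*4)*(2 - 1*(-½)) = 28*(2 + ½) = 28*(5/2) = 70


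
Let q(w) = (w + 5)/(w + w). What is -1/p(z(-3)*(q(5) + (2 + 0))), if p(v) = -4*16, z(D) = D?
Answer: 1/64 ≈ 0.015625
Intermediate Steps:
q(w) = (5 + w)/(2*w) (q(w) = (5 + w)/((2*w)) = (5 + w)*(1/(2*w)) = (5 + w)/(2*w))
p(v) = -64
-1/p(z(-3)*(q(5) + (2 + 0))) = -1/(-64) = -1*(-1/64) = 1/64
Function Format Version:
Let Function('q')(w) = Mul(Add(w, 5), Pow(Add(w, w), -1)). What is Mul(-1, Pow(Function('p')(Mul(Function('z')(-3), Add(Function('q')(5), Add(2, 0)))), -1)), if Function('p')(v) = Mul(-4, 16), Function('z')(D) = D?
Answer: Rational(1, 64) ≈ 0.015625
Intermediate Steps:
Function('q')(w) = Mul(Rational(1, 2), Pow(w, -1), Add(5, w)) (Function('q')(w) = Mul(Add(5, w), Pow(Mul(2, w), -1)) = Mul(Add(5, w), Mul(Rational(1, 2), Pow(w, -1))) = Mul(Rational(1, 2), Pow(w, -1), Add(5, w)))
Function('p')(v) = -64
Mul(-1, Pow(Function('p')(Mul(Function('z')(-3), Add(Function('q')(5), Add(2, 0)))), -1)) = Mul(-1, Pow(-64, -1)) = Mul(-1, Rational(-1, 64)) = Rational(1, 64)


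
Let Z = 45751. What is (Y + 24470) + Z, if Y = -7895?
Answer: 62326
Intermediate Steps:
(Y + 24470) + Z = (-7895 + 24470) + 45751 = 16575 + 45751 = 62326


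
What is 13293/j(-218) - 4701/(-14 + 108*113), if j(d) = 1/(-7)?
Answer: -1134296391/12190 ≈ -93051.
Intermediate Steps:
j(d) = -⅐ (j(d) = -⅐*1 = -⅐)
13293/j(-218) - 4701/(-14 + 108*113) = 13293/(-⅐) - 4701/(-14 + 108*113) = 13293*(-7) - 4701/(-14 + 12204) = -93051 - 4701/12190 = -1134296391/12190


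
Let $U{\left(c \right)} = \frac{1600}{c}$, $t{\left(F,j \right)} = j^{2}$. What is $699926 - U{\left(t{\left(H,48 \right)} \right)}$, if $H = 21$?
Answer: $\frac{25197311}{36} \approx 6.9993 \cdot 10^{5}$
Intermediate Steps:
$699926 - U{\left(t{\left(H,48 \right)} \right)} = 699926 - \frac{1600}{48^{2}} = 699926 - \frac{1600}{2304} = 699926 - 1600 \cdot \frac{1}{2304} = 699926 - \frac{25}{36} = \frac{25197311}{36}$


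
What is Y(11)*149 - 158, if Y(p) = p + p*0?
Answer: 1481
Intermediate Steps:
Y(p) = p (Y(p) = p + 0 = p)
Y(11)*149 - 158 = 11*149 - 158 = 1639 - 158 = 1481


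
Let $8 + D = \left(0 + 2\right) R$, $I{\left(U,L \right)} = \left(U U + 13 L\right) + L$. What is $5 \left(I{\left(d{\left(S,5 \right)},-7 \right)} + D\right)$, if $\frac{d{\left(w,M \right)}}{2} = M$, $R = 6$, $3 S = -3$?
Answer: $30$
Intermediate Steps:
$S = -1$ ($S = \frac{1}{3} \left(-3\right) = -1$)
$d{\left(w,M \right)} = 2 M$
$I{\left(U,L \right)} = U^{2} + 14 L$ ($I{\left(U,L \right)} = \left(U^{2} + 13 L\right) + L = U^{2} + 14 L$)
$D = 4$ ($D = -8 + \left(0 + 2\right) 6 = -8 + 2 \cdot 6 = -8 + 12 = 4$)
$5 \left(I{\left(d{\left(S,5 \right)},-7 \right)} + D\right) = 5 \left(\left(\left(2 \cdot 5\right)^{2} + 14 \left(-7\right)\right) + 4\right) = 5 \left(\left(10^{2} - 98\right) + 4\right) = 5 \left(\left(100 - 98\right) + 4\right) = 5 \left(2 + 4\right) = 5 \cdot 6 = 30$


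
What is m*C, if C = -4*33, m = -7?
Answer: 924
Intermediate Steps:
C = -132
m*C = -7*(-132) = 924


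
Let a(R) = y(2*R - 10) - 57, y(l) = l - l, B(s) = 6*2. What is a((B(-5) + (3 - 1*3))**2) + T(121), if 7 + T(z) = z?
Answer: 57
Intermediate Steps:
T(z) = -7 + z
B(s) = 12
y(l) = 0
a(R) = -57 (a(R) = 0 - 57 = -57)
a((B(-5) + (3 - 1*3))**2) + T(121) = -57 + (-7 + 121) = -57 + 114 = 57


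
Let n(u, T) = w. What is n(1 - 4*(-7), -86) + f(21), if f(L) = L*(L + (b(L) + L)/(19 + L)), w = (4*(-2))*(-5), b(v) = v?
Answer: 10061/20 ≈ 503.05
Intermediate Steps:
w = 40 (w = -8*(-5) = 40)
n(u, T) = 40
f(L) = L*(L + 2*L/(19 + L)) (f(L) = L*(L + (L + L)/(19 + L)) = L*(L + (2*L)/(19 + L)) = L*(L + 2*L/(19 + L)))
n(1 - 4*(-7), -86) + f(21) = 40 + 21²*(21 + 21)/(19 + 21) = 40 + 441*42/40 = 40 + 441*(1/40)*42 = 40 + 9261/20 = 10061/20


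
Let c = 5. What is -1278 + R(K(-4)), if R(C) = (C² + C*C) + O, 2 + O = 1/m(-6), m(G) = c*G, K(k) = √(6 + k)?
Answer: -38281/30 ≈ -1276.0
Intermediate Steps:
m(G) = 5*G
O = -61/30 (O = -2 + 1/(5*(-6)) = -2 + 1/(-30) = -2 - 1/30 = -61/30 ≈ -2.0333)
R(C) = -61/30 + 2*C² (R(C) = (C² + C*C) - 61/30 = (C² + C²) - 61/30 = 2*C² - 61/30 = -61/30 + 2*C²)
-1278 + R(K(-4)) = -1278 + (-61/30 + 2*(√(6 - 4))²) = -1278 + (-61/30 + 2*(√2)²) = -1278 + (-61/30 + 2*2) = -1278 + (-61/30 + 4) = -1278 + 59/30 = -38281/30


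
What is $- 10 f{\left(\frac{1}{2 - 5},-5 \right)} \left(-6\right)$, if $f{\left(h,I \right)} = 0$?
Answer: $0$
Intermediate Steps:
$- 10 f{\left(\frac{1}{2 - 5},-5 \right)} \left(-6\right) = \left(-10\right) 0 \left(-6\right) = 0 \left(-6\right) = 0$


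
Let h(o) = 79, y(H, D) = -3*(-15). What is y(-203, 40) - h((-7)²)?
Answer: -34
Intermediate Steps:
y(H, D) = 45
y(-203, 40) - h((-7)²) = 45 - 1*79 = 45 - 79 = -34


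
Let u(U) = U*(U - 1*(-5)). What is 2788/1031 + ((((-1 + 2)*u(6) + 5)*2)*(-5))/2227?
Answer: 5476866/2296037 ≈ 2.3854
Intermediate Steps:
u(U) = U*(5 + U) (u(U) = U*(U + 5) = U*(5 + U))
2788/1031 + ((((-1 + 2)*u(6) + 5)*2)*(-5))/2227 = 2788/1031 + ((((-1 + 2)*(6*(5 + 6)) + 5)*2)*(-5))/2227 = 2788*(1/1031) + (((1*(6*11) + 5)*2)*(-5))*(1/2227) = 2788/1031 + (((1*66 + 5)*2)*(-5))*(1/2227) = 2788/1031 + (((66 + 5)*2)*(-5))*(1/2227) = 2788/1031 + ((71*2)*(-5))*(1/2227) = 2788/1031 + (142*(-5))*(1/2227) = 2788/1031 - 710*1/2227 = 2788/1031 - 710/2227 = 5476866/2296037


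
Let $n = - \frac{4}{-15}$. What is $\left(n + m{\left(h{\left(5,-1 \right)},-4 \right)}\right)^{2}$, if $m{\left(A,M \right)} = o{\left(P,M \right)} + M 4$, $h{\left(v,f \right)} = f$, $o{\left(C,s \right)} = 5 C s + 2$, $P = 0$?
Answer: $\frac{42436}{225} \approx 188.6$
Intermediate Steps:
$n = \frac{4}{15}$ ($n = \left(-4\right) \left(- \frac{1}{15}\right) = \frac{4}{15} \approx 0.26667$)
$o{\left(C,s \right)} = 2 + 5 C s$ ($o{\left(C,s \right)} = 5 C s + 2 = 2 + 5 C s$)
$m{\left(A,M \right)} = 2 + 4 M$ ($m{\left(A,M \right)} = \left(2 + 5 \cdot 0 M\right) + M 4 = \left(2 + 0\right) + 4 M = 2 + 4 M$)
$\left(n + m{\left(h{\left(5,-1 \right)},-4 \right)}\right)^{2} = \left(\frac{4}{15} + \left(2 + 4 \left(-4\right)\right)\right)^{2} = \left(\frac{4}{15} + \left(2 - 16\right)\right)^{2} = \left(\frac{4}{15} - 14\right)^{2} = \left(- \frac{206}{15}\right)^{2} = \frac{42436}{225}$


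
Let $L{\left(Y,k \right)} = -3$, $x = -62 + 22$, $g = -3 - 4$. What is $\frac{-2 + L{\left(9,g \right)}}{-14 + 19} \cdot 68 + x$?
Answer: $-108$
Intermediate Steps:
$g = -7$ ($g = -3 - 4 = -7$)
$x = -40$
$\frac{-2 + L{\left(9,g \right)}}{-14 + 19} \cdot 68 + x = \frac{-2 - 3}{-14 + 19} \cdot 68 - 40 = - \frac{5}{5} \cdot 68 - 40 = \left(-5\right) \frac{1}{5} \cdot 68 - 40 = \left(-1\right) 68 - 40 = -68 - 40 = -108$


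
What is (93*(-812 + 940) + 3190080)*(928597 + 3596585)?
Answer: 14489560361088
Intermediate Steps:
(93*(-812 + 940) + 3190080)*(928597 + 3596585) = (93*128 + 3190080)*4525182 = (11904 + 3190080)*4525182 = 3201984*4525182 = 14489560361088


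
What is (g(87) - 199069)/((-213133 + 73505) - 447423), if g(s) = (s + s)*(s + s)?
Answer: 168793/587051 ≈ 0.28753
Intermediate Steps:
g(s) = 4*s**2 (g(s) = (2*s)*(2*s) = 4*s**2)
(g(87) - 199069)/((-213133 + 73505) - 447423) = (4*87**2 - 199069)/((-213133 + 73505) - 447423) = (4*7569 - 199069)/(-139628 - 447423) = (30276 - 199069)/(-587051) = -168793*(-1/587051) = 168793/587051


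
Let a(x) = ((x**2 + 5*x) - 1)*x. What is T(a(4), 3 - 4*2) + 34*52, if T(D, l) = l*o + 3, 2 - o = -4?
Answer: 1741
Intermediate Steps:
o = 6 (o = 2 - 1*(-4) = 2 + 4 = 6)
a(x) = x*(-1 + x**2 + 5*x) (a(x) = (-1 + x**2 + 5*x)*x = x*(-1 + x**2 + 5*x))
T(D, l) = 3 + 6*l (T(D, l) = l*6 + 3 = 6*l + 3 = 3 + 6*l)
T(a(4), 3 - 4*2) + 34*52 = (3 + 6*(3 - 4*2)) + 34*52 = (3 + 6*(3 - 8)) + 1768 = (3 + 6*(-5)) + 1768 = (3 - 30) + 1768 = -27 + 1768 = 1741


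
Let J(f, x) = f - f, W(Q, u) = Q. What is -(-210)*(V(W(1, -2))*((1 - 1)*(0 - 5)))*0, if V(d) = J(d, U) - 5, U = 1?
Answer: 0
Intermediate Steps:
J(f, x) = 0
V(d) = -5 (V(d) = 0 - 5 = -5)
-(-210)*(V(W(1, -2))*((1 - 1)*(0 - 5)))*0 = -(-210)*-5*(1 - 1)*(0 - 5)*0 = -(-210)*-0*(-5)*0 = -(-210)*-5*0*0 = -(-210)*0*0 = -(-210)*0 = -105*0 = 0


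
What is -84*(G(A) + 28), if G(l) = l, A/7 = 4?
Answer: -4704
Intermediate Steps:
A = 28 (A = 7*4 = 28)
-84*(G(A) + 28) = -84*(28 + 28) = -84*56 = -4704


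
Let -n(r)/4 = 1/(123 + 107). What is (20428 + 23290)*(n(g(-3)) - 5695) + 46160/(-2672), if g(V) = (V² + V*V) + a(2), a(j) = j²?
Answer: -4781560795637/19205 ≈ -2.4897e+8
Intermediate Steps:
g(V) = 4 + 2*V² (g(V) = (V² + V*V) + 2² = (V² + V²) + 4 = 2*V² + 4 = 4 + 2*V²)
n(r) = -2/115 (n(r) = -4/(123 + 107) = -4/230 = -4*1/230 = -2/115)
(20428 + 23290)*(n(g(-3)) - 5695) + 46160/(-2672) = (20428 + 23290)*(-2/115 - 5695) + 46160/(-2672) = 43718*(-654927/115) + 46160*(-1/2672) = -28632098586/115 - 2885/167 = -4781560795637/19205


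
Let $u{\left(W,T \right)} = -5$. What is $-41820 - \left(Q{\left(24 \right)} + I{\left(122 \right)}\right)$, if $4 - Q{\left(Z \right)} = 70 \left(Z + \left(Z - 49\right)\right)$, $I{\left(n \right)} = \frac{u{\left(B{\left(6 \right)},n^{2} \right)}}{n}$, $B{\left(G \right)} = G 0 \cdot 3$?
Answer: $- \frac{5111063}{122} \approx -41894.0$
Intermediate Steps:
$B{\left(G \right)} = 0$ ($B{\left(G \right)} = 0 \cdot 3 = 0$)
$I{\left(n \right)} = - \frac{5}{n}$
$Q{\left(Z \right)} = 3434 - 140 Z$ ($Q{\left(Z \right)} = 4 - 70 \left(Z + \left(Z - 49\right)\right) = 4 - 70 \left(Z + \left(-49 + Z\right)\right) = 4 - 70 \left(-49 + 2 Z\right) = 4 - \left(-3430 + 140 Z\right) = 3434 - 140 Z$)
$-41820 - \left(Q{\left(24 \right)} + I{\left(122 \right)}\right) = -41820 - \left(\left(3434 - 3360\right) - \frac{5}{122}\right) = -41820 - \left(74 - \frac{5}{122}\right) = -41820 - \frac{9023}{122} = - \frac{5111063}{122}$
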